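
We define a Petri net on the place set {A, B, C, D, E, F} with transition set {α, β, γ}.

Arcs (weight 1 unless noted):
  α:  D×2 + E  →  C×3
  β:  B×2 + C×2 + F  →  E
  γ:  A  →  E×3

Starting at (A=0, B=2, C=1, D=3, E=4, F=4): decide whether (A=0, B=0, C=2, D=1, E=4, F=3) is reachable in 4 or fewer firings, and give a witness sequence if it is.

YES — reachable via ⟨α, β⟩ (2 firings)

step 1: fire α:  (A=0, B=2, C=1, D=3, E=4, F=4) → (A=0, B=2, C=4, D=1, E=3, F=4)
step 2: fire β:  (A=0, B=2, C=4, D=1, E=3, F=4) → (A=0, B=0, C=2, D=1, E=4, F=3)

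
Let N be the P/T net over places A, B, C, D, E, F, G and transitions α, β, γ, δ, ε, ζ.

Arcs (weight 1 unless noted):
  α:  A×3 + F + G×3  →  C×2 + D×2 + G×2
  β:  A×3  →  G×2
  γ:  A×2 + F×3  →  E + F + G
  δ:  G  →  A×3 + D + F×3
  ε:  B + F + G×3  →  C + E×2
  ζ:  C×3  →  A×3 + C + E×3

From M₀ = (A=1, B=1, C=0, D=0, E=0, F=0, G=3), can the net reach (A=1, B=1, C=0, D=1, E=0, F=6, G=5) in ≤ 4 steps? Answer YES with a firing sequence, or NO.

depth 0: 1 marking
depth 1: 2 markings reached so far
depth 2: 5 markings reached so far
depth 3: 10 markings reached so far
depth 4: 17 markings reached so far
target is not among the 17 markings reachable within 4 steps

NO — not reachable within 4 firings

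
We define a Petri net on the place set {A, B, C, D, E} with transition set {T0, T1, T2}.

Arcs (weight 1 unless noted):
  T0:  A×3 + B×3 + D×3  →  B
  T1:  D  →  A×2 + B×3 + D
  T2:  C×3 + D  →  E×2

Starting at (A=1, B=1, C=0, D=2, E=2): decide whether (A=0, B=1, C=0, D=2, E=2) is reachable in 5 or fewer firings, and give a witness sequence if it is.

depth 0: 1 marking
depth 1: 2 markings reached so far
depth 2: 3 markings reached so far
depth 3: 4 markings reached so far
depth 4: 5 markings reached so far
depth 5: 6 markings reached so far
target is not among the 6 markings reachable within 5 steps

NO — not reachable within 5 firings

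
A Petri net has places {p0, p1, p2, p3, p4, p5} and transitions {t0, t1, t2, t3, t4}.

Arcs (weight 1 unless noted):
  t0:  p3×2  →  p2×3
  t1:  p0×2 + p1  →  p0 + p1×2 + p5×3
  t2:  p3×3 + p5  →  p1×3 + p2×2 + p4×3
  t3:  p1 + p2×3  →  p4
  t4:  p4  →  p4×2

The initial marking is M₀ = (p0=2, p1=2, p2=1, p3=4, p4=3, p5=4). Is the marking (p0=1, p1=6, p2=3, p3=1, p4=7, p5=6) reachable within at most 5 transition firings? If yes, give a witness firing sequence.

step 1: fire t1:  (p0=2, p1=2, p2=1, p3=4, p4=3, p5=4) → (p0=1, p1=3, p2=1, p3=4, p4=3, p5=7)
step 2: fire t2:  (p0=1, p1=3, p2=1, p3=4, p4=3, p5=7) → (p0=1, p1=6, p2=3, p3=1, p4=6, p5=6)
step 3: fire t4:  (p0=1, p1=6, p2=3, p3=1, p4=6, p5=6) → (p0=1, p1=6, p2=3, p3=1, p4=7, p5=6)

YES — reachable via ⟨t1, t2, t4⟩ (3 firings)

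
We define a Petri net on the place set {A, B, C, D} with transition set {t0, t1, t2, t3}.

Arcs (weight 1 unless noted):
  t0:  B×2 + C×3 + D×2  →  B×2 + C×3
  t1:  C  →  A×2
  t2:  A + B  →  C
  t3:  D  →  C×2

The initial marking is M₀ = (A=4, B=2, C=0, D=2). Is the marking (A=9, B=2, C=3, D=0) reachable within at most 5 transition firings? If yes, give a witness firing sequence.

NO — not reachable within 5 firings

depth 0: 1 marking
depth 1: 3 markings reached so far
depth 2: 8 markings reached so far
depth 3: 14 markings reached so far
depth 4: 20 markings reached so far
depth 5: 25 markings reached so far
target is not among the 25 markings reachable within 5 steps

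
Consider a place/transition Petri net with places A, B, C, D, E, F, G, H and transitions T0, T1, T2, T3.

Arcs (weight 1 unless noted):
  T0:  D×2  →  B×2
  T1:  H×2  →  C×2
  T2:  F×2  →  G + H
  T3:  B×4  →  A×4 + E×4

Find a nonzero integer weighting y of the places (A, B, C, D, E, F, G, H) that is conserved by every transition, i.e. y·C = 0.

y = (A:1, B:1, C:0, D:1, E:0, F:0, G:0, H:0)

Incidence matrix C (rows=places, cols=transitions):
       T0   T1   T2   T3
    A   0    0    0    4
    B   2    0    0   -4
    C   0    2    0    0
    D  -2    0    0    0
    E   0    0    0    4
    F   0    0   -2    0
    G   0    0    1    0
    H   0   -2    1    0

Candidate y = [1, 1, 0, 1, 0, 0, 0, 0]; check y·C column-wise:
  col T0: 1·0 + 1·2 + 1·-2 = 0
  col T1: 1·0 + 1·0 + 0·2 + 1·0 + 0·-2 = 0
  col T2: 1·0 + 1·0 + 1·0 + 0·-2 + 0·1 + 0·1 = 0
  col T3: 1·4 + 1·-4 + 1·0 + 0·4 = 0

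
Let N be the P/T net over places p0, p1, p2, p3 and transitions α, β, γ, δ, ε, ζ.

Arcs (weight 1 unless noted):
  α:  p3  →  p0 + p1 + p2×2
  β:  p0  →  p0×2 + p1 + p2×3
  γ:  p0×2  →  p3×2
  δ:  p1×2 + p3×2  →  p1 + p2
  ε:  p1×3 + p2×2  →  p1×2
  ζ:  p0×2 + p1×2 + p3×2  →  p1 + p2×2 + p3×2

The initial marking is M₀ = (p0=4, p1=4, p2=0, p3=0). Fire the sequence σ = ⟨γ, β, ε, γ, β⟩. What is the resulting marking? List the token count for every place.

step 1: fire γ:  (p0=4, p1=4, p2=0, p3=0) → (p0=2, p1=4, p2=0, p3=2)
step 2: fire β:  (p0=2, p1=4, p2=0, p3=2) → (p0=3, p1=5, p2=3, p3=2)
step 3: fire ε:  (p0=3, p1=5, p2=3, p3=2) → (p0=3, p1=4, p2=1, p3=2)
step 4: fire γ:  (p0=3, p1=4, p2=1, p3=2) → (p0=1, p1=4, p2=1, p3=4)
step 5: fire β:  (p0=1, p1=4, p2=1, p3=4) → (p0=2, p1=5, p2=4, p3=4)

(p0=2, p1=5, p2=4, p3=4)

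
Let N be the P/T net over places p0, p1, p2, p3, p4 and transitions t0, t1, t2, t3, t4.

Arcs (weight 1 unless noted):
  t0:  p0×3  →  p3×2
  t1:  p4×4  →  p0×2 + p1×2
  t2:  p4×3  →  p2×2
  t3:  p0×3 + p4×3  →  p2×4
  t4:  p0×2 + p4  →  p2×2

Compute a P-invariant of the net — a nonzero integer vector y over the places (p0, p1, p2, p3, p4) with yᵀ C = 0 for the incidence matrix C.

y = (p0:2, p1:2, p2:3, p3:3, p4:2)

Incidence matrix C (rows=places, cols=transitions):
       t0   t1   t2   t3   t4
   p0  -3    2    0   -3   -2
   p1   0    2    0    0    0
   p2   0    0    2    4    2
   p3   2    0    0    0    0
   p4   0   -4   -3   -3   -1

Candidate y = [2, 2, 3, 3, 2]; check y·C column-wise:
  col t0: 2·-3 + 2·0 + 3·0 + 3·2 + 2·0 = 0
  col t1: 2·2 + 2·2 + 3·0 + 3·0 + 2·-4 = 0
  col t2: 2·0 + 2·0 + 3·2 + 3·0 + 2·-3 = 0
  col t3: 2·-3 + 2·0 + 3·4 + 3·0 + 2·-3 = 0
  col t4: 2·-2 + 2·0 + 3·2 + 3·0 + 2·-1 = 0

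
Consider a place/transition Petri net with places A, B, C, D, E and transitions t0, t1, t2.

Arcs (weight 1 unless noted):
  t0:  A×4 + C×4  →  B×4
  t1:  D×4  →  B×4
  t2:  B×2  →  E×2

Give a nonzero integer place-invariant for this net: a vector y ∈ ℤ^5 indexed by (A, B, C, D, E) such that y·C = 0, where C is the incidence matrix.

y = (A:1, B:0, C:-1, D:0, E:0)

Incidence matrix C (rows=places, cols=transitions):
       t0   t1   t2
    A  -4    0    0
    B   4    4   -2
    C  -4    0    0
    D   0   -4    0
    E   0    0    2

Candidate y = [1, 0, -1, 0, 0]; check y·C column-wise:
  col t0: 1·-4 + 0·4 + -1·-4 = 0
  col t1: 1·0 + 0·4 + -1·0 + 0·-4 = 0
  col t2: 1·0 + 0·-2 + -1·0 + 0·2 = 0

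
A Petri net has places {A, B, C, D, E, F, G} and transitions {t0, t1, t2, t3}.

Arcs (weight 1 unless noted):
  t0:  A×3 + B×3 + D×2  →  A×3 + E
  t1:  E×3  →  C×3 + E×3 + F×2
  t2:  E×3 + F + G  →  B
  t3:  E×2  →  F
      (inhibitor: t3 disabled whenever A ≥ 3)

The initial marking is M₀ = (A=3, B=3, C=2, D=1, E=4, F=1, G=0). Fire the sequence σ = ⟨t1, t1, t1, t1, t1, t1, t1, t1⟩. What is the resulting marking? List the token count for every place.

step 1: fire t1:  (A=3, B=3, C=2, D=1, E=4, F=1, G=0) → (A=3, B=3, C=5, D=1, E=4, F=3, G=0)
step 2: fire t1:  (A=3, B=3, C=5, D=1, E=4, F=3, G=0) → (A=3, B=3, C=8, D=1, E=4, F=5, G=0)
step 3: fire t1:  (A=3, B=3, C=8, D=1, E=4, F=5, G=0) → (A=3, B=3, C=11, D=1, E=4, F=7, G=0)
step 4: fire t1:  (A=3, B=3, C=11, D=1, E=4, F=7, G=0) → (A=3, B=3, C=14, D=1, E=4, F=9, G=0)
step 5: fire t1:  (A=3, B=3, C=14, D=1, E=4, F=9, G=0) → (A=3, B=3, C=17, D=1, E=4, F=11, G=0)
step 6: fire t1:  (A=3, B=3, C=17, D=1, E=4, F=11, G=0) → (A=3, B=3, C=20, D=1, E=4, F=13, G=0)
step 7: fire t1:  (A=3, B=3, C=20, D=1, E=4, F=13, G=0) → (A=3, B=3, C=23, D=1, E=4, F=15, G=0)
step 8: fire t1:  (A=3, B=3, C=23, D=1, E=4, F=15, G=0) → (A=3, B=3, C=26, D=1, E=4, F=17, G=0)

(A=3, B=3, C=26, D=1, E=4, F=17, G=0)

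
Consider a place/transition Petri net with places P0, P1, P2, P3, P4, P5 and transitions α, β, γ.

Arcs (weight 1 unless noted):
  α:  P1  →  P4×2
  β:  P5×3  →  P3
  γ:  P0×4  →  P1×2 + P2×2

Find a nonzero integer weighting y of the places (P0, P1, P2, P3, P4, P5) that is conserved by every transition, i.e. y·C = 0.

Incidence matrix C (rows=places, cols=transitions):
        α    β    γ
   P0   0    0   -4
   P1  -1    0    2
   P2   0    0    2
   P3   0    1    0
   P4   2    0    0
   P5   0   -3    0

Candidate y = [1, 0, 2, 0, 0, 0]; check y·C column-wise:
  col α: 1·0 + 0·-1 + 2·0 + 0·2 = 0
  col β: 1·0 + 2·0 + 0·1 + 0·-3 = 0
  col γ: 1·-4 + 0·2 + 2·2 = 0

y = (P0:1, P1:0, P2:2, P3:0, P4:0, P5:0)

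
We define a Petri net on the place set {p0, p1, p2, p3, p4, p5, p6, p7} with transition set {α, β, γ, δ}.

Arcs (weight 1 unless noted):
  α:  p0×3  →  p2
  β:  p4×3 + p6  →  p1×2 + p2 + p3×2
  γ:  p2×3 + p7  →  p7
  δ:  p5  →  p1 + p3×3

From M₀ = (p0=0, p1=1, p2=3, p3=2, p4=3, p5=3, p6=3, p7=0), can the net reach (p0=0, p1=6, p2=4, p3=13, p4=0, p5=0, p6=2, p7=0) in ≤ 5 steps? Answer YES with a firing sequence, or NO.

YES — reachable via ⟨β, δ, δ, δ⟩ (4 firings)

step 1: fire β:  (p0=0, p1=1, p2=3, p3=2, p4=3, p5=3, p6=3, p7=0) → (p0=0, p1=3, p2=4, p3=4, p4=0, p5=3, p6=2, p7=0)
step 2: fire δ:  (p0=0, p1=3, p2=4, p3=4, p4=0, p5=3, p6=2, p7=0) → (p0=0, p1=4, p2=4, p3=7, p4=0, p5=2, p6=2, p7=0)
step 3: fire δ:  (p0=0, p1=4, p2=4, p3=7, p4=0, p5=2, p6=2, p7=0) → (p0=0, p1=5, p2=4, p3=10, p4=0, p5=1, p6=2, p7=0)
step 4: fire δ:  (p0=0, p1=5, p2=4, p3=10, p4=0, p5=1, p6=2, p7=0) → (p0=0, p1=6, p2=4, p3=13, p4=0, p5=0, p6=2, p7=0)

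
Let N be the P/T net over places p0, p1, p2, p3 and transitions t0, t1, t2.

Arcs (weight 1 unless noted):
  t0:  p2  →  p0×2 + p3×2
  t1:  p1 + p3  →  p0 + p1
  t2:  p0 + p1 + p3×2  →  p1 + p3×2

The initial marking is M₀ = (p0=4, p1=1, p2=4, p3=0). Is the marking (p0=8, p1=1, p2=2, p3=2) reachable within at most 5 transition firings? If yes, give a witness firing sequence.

depth 0: 1 marking
depth 1: 2 markings reached so far
depth 2: 5 markings reached so far
depth 3: 11 markings reached so far
depth 4: 20 markings reached so far
depth 5: 32 markings reached so far
target is not among the 32 markings reachable within 5 steps

NO — not reachable within 5 firings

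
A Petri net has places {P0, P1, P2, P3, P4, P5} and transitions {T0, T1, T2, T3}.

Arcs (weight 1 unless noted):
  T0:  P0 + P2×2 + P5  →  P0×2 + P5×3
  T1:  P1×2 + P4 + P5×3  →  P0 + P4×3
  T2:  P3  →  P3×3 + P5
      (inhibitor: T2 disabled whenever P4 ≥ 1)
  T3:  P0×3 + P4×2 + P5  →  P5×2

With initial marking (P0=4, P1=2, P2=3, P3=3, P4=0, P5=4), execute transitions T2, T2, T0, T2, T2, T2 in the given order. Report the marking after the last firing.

(P0=5, P1=2, P2=1, P3=13, P4=0, P5=11)

step 1: fire T2:  (P0=4, P1=2, P2=3, P3=3, P4=0, P5=4) → (P0=4, P1=2, P2=3, P3=5, P4=0, P5=5)
step 2: fire T2:  (P0=4, P1=2, P2=3, P3=5, P4=0, P5=5) → (P0=4, P1=2, P2=3, P3=7, P4=0, P5=6)
step 3: fire T0:  (P0=4, P1=2, P2=3, P3=7, P4=0, P5=6) → (P0=5, P1=2, P2=1, P3=7, P4=0, P5=8)
step 4: fire T2:  (P0=5, P1=2, P2=1, P3=7, P4=0, P5=8) → (P0=5, P1=2, P2=1, P3=9, P4=0, P5=9)
step 5: fire T2:  (P0=5, P1=2, P2=1, P3=9, P4=0, P5=9) → (P0=5, P1=2, P2=1, P3=11, P4=0, P5=10)
step 6: fire T2:  (P0=5, P1=2, P2=1, P3=11, P4=0, P5=10) → (P0=5, P1=2, P2=1, P3=13, P4=0, P5=11)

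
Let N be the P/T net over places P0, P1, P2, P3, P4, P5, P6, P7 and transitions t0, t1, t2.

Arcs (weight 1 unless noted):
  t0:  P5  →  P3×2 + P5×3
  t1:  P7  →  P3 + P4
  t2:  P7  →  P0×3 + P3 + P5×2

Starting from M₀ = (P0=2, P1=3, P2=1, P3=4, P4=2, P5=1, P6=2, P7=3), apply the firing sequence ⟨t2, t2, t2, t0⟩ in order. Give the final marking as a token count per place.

step 1: fire t2:  (P0=2, P1=3, P2=1, P3=4, P4=2, P5=1, P6=2, P7=3) → (P0=5, P1=3, P2=1, P3=5, P4=2, P5=3, P6=2, P7=2)
step 2: fire t2:  (P0=5, P1=3, P2=1, P3=5, P4=2, P5=3, P6=2, P7=2) → (P0=8, P1=3, P2=1, P3=6, P4=2, P5=5, P6=2, P7=1)
step 3: fire t2:  (P0=8, P1=3, P2=1, P3=6, P4=2, P5=5, P6=2, P7=1) → (P0=11, P1=3, P2=1, P3=7, P4=2, P5=7, P6=2, P7=0)
step 4: fire t0:  (P0=11, P1=3, P2=1, P3=7, P4=2, P5=7, P6=2, P7=0) → (P0=11, P1=3, P2=1, P3=9, P4=2, P5=9, P6=2, P7=0)

(P0=11, P1=3, P2=1, P3=9, P4=2, P5=9, P6=2, P7=0)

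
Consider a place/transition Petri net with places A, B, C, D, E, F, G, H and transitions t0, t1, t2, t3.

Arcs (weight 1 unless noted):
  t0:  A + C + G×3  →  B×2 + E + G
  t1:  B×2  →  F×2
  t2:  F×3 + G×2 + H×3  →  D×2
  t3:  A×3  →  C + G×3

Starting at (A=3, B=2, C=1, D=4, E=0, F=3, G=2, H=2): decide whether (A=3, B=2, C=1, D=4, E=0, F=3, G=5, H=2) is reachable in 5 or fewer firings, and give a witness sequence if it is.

depth 0: 1 marking
depth 1: 3 markings reached so far
depth 2: 4 markings reached so far
depth 3: 4 markings reached so far
(frontier empty at depth 3; search complete)
target is not among the 4 markings reachable within 5 steps

NO — not reachable within 5 firings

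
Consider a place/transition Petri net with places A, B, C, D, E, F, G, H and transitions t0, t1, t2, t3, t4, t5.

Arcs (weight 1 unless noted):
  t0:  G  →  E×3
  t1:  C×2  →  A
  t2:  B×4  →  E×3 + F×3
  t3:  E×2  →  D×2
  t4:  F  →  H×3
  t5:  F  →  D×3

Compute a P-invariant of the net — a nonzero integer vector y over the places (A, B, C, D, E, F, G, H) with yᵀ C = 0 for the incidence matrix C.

y = (A:2, B:0, C:1, D:0, E:0, F:0, G:0, H:0)

Incidence matrix C (rows=places, cols=transitions):
       t0   t1   t2   t3   t4   t5
    A   0    1    0    0    0    0
    B   0    0   -4    0    0    0
    C   0   -2    0    0    0    0
    D   0    0    0    2    0    3
    E   3    0    3   -2    0    0
    F   0    0    3    0   -1   -1
    G  -1    0    0    0    0    0
    H   0    0    0    0    3    0

Candidate y = [2, 0, 1, 0, 0, 0, 0, 0]; check y·C column-wise:
  col t0: 2·0 + 1·0 + 0·3 + 0·-1 = 0
  col t1: 2·1 + 1·-2 = 0
  col t2: 2·0 + 0·-4 + 1·0 + 0·3 + 0·3 = 0
  col t3: 2·0 + 1·0 + 0·2 + 0·-2 = 0
  col t4: 2·0 + 1·0 + 0·-1 + 0·3 = 0
  col t5: 2·0 + 1·0 + 0·3 + 0·-1 = 0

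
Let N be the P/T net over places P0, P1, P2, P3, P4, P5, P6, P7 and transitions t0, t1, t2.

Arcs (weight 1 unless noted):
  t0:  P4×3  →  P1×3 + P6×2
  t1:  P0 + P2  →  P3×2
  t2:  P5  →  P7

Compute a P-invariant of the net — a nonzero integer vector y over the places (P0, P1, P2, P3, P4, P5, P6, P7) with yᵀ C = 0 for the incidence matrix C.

y = (P0:1, P1:0, P2:-1, P3:0, P4:0, P5:0, P6:0, P7:0)

Incidence matrix C (rows=places, cols=transitions):
       t0   t1   t2
   P0   0   -1    0
   P1   3    0    0
   P2   0   -1    0
   P3   0    2    0
   P4  -3    0    0
   P5   0    0   -1
   P6   2    0    0
   P7   0    0    1

Candidate y = [1, 0, -1, 0, 0, 0, 0, 0]; check y·C column-wise:
  col t0: 1·0 + 0·3 + -1·0 + 0·-3 + 0·2 = 0
  col t1: 1·-1 + -1·-1 + 0·2 = 0
  col t2: 1·0 + -1·0 + 0·-1 + 0·1 = 0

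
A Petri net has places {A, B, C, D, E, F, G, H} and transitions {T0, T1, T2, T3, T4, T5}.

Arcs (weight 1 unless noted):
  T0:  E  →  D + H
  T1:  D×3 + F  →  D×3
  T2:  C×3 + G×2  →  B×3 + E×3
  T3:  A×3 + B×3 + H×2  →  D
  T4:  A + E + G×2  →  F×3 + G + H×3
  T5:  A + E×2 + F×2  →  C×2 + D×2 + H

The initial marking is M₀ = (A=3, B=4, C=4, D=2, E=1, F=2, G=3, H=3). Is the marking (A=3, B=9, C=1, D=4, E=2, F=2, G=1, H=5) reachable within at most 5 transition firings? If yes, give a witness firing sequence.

depth 0: 1 marking
depth 1: 5 markings reached so far
depth 2: 12 markings reached so far
depth 3: 22 markings reached so far
depth 4: 34 markings reached so far
depth 5: 45 markings reached so far
target is not among the 45 markings reachable within 5 steps

NO — not reachable within 5 firings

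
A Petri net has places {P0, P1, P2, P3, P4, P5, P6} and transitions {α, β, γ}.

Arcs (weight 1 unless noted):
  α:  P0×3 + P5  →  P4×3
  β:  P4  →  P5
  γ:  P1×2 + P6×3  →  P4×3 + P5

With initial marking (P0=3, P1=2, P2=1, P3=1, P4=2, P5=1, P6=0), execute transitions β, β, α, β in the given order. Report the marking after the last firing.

step 1: fire β:  (P0=3, P1=2, P2=1, P3=1, P4=2, P5=1, P6=0) → (P0=3, P1=2, P2=1, P3=1, P4=1, P5=2, P6=0)
step 2: fire β:  (P0=3, P1=2, P2=1, P3=1, P4=1, P5=2, P6=0) → (P0=3, P1=2, P2=1, P3=1, P4=0, P5=3, P6=0)
step 3: fire α:  (P0=3, P1=2, P2=1, P3=1, P4=0, P5=3, P6=0) → (P0=0, P1=2, P2=1, P3=1, P4=3, P5=2, P6=0)
step 4: fire β:  (P0=0, P1=2, P2=1, P3=1, P4=3, P5=2, P6=0) → (P0=0, P1=2, P2=1, P3=1, P4=2, P5=3, P6=0)

(P0=0, P1=2, P2=1, P3=1, P4=2, P5=3, P6=0)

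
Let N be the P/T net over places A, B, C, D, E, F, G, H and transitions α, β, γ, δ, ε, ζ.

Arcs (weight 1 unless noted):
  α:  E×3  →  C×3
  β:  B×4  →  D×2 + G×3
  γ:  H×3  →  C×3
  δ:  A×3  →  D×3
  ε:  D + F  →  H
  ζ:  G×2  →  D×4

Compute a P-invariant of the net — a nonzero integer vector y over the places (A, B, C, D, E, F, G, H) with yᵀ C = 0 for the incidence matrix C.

y = (A:1, B:2, C:0, D:1, E:0, F:-1, G:2, H:0)

Incidence matrix C (rows=places, cols=transitions):
        α    β    γ    δ    ε    ζ
    A   0    0    0   -3    0    0
    B   0   -4    0    0    0    0
    C   3    0    3    0    0    0
    D   0    2    0    3   -1    4
    E  -3    0    0    0    0    0
    F   0    0    0    0   -1    0
    G   0    3    0    0    0   -2
    H   0    0   -3    0    1    0

Candidate y = [1, 2, 0, 1, 0, -1, 2, 0]; check y·C column-wise:
  col α: 1·0 + 2·0 + 0·3 + 1·0 + 0·-3 + -1·0 + 2·0 = 0
  col β: 1·0 + 2·-4 + 1·2 + -1·0 + 2·3 = 0
  col γ: 1·0 + 2·0 + 0·3 + 1·0 + -1·0 + 2·0 + 0·-3 = 0
  col δ: 1·-3 + 2·0 + 1·3 + -1·0 + 2·0 = 0
  col ε: 1·0 + 2·0 + 1·-1 + -1·-1 + 2·0 + 0·1 = 0
  col ζ: 1·0 + 2·0 + 1·4 + -1·0 + 2·-2 = 0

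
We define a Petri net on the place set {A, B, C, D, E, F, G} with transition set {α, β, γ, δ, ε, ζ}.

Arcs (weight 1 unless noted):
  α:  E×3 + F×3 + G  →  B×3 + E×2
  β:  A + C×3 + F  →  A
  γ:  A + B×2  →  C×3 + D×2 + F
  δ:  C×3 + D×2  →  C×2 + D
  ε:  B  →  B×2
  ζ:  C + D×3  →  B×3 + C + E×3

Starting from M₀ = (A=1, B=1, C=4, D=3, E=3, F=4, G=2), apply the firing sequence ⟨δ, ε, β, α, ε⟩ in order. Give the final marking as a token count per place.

step 1: fire δ:  (A=1, B=1, C=4, D=3, E=3, F=4, G=2) → (A=1, B=1, C=3, D=2, E=3, F=4, G=2)
step 2: fire ε:  (A=1, B=1, C=3, D=2, E=3, F=4, G=2) → (A=1, B=2, C=3, D=2, E=3, F=4, G=2)
step 3: fire β:  (A=1, B=2, C=3, D=2, E=3, F=4, G=2) → (A=1, B=2, C=0, D=2, E=3, F=3, G=2)
step 4: fire α:  (A=1, B=2, C=0, D=2, E=3, F=3, G=2) → (A=1, B=5, C=0, D=2, E=2, F=0, G=1)
step 5: fire ε:  (A=1, B=5, C=0, D=2, E=2, F=0, G=1) → (A=1, B=6, C=0, D=2, E=2, F=0, G=1)

(A=1, B=6, C=0, D=2, E=2, F=0, G=1)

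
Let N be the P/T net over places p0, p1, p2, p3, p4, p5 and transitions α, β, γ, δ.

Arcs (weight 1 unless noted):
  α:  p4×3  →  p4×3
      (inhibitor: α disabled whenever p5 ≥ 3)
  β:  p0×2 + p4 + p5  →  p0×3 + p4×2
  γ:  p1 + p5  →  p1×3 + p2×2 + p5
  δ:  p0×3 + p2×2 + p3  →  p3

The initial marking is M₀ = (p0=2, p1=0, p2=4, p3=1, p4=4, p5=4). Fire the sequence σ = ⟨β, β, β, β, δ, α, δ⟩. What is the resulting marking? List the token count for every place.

(p0=0, p1=0, p2=0, p3=1, p4=8, p5=0)

step 1: fire β:  (p0=2, p1=0, p2=4, p3=1, p4=4, p5=4) → (p0=3, p1=0, p2=4, p3=1, p4=5, p5=3)
step 2: fire β:  (p0=3, p1=0, p2=4, p3=1, p4=5, p5=3) → (p0=4, p1=0, p2=4, p3=1, p4=6, p5=2)
step 3: fire β:  (p0=4, p1=0, p2=4, p3=1, p4=6, p5=2) → (p0=5, p1=0, p2=4, p3=1, p4=7, p5=1)
step 4: fire β:  (p0=5, p1=0, p2=4, p3=1, p4=7, p5=1) → (p0=6, p1=0, p2=4, p3=1, p4=8, p5=0)
step 5: fire δ:  (p0=6, p1=0, p2=4, p3=1, p4=8, p5=0) → (p0=3, p1=0, p2=2, p3=1, p4=8, p5=0)
step 6: fire α:  (p0=3, p1=0, p2=2, p3=1, p4=8, p5=0) → (p0=3, p1=0, p2=2, p3=1, p4=8, p5=0)
step 7: fire δ:  (p0=3, p1=0, p2=2, p3=1, p4=8, p5=0) → (p0=0, p1=0, p2=0, p3=1, p4=8, p5=0)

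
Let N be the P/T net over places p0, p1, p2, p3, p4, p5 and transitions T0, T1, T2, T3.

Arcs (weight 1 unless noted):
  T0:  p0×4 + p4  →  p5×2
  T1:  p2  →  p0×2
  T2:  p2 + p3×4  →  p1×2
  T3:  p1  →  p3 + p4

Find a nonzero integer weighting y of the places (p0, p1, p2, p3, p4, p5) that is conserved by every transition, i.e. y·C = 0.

y = (p0:1, p1:-9, p2:2, p3:-5, p4:-4, p5:0)

Incidence matrix C (rows=places, cols=transitions):
       T0   T1   T2   T3
   p0  -4    2    0    0
   p1   0    0    2   -1
   p2   0   -1   -1    0
   p3   0    0   -4    1
   p4  -1    0    0    1
   p5   2    0    0    0

Candidate y = [1, -9, 2, -5, -4, 0]; check y·C column-wise:
  col T0: 1·-4 + -9·0 + 2·0 + -5·0 + -4·-1 + 0·2 = 0
  col T1: 1·2 + -9·0 + 2·-1 + -5·0 + -4·0 = 0
  col T2: 1·0 + -9·2 + 2·-1 + -5·-4 + -4·0 = 0
  col T3: 1·0 + -9·-1 + 2·0 + -5·1 + -4·1 = 0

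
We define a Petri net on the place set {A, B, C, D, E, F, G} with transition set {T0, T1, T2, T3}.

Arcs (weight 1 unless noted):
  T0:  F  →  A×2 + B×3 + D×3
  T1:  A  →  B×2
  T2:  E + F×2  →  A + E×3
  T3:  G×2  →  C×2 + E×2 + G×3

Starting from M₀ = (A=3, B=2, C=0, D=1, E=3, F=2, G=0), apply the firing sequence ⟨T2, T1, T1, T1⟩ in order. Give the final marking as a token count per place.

(A=1, B=8, C=0, D=1, E=5, F=0, G=0)

step 1: fire T2:  (A=3, B=2, C=0, D=1, E=3, F=2, G=0) → (A=4, B=2, C=0, D=1, E=5, F=0, G=0)
step 2: fire T1:  (A=4, B=2, C=0, D=1, E=5, F=0, G=0) → (A=3, B=4, C=0, D=1, E=5, F=0, G=0)
step 3: fire T1:  (A=3, B=4, C=0, D=1, E=5, F=0, G=0) → (A=2, B=6, C=0, D=1, E=5, F=0, G=0)
step 4: fire T1:  (A=2, B=6, C=0, D=1, E=5, F=0, G=0) → (A=1, B=8, C=0, D=1, E=5, F=0, G=0)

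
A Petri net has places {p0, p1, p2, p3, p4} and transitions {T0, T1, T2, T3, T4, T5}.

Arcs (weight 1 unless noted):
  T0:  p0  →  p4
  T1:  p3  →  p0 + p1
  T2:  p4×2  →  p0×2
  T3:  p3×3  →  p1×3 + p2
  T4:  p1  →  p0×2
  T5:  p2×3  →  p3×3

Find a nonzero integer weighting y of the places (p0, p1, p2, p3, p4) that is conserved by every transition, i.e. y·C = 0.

Incidence matrix C (rows=places, cols=transitions):
       T0   T1   T2   T3   T4   T5
   p0  -1    1    2    0    2    0
   p1   0    1    0    3   -1    0
   p2   0    0    0    1    0   -3
   p3   0   -1    0   -3    0    3
   p4   1    0   -2    0    0    0

Candidate y = [1, 2, 3, 3, 1]; check y·C column-wise:
  col T0: 1·-1 + 2·0 + 3·0 + 3·0 + 1·1 = 0
  col T1: 1·1 + 2·1 + 3·0 + 3·-1 + 1·0 = 0
  col T2: 1·2 + 2·0 + 3·0 + 3·0 + 1·-2 = 0
  col T3: 1·0 + 2·3 + 3·1 + 3·-3 + 1·0 = 0
  col T4: 1·2 + 2·-1 + 3·0 + 3·0 + 1·0 = 0
  col T5: 1·0 + 2·0 + 3·-3 + 3·3 + 1·0 = 0

y = (p0:1, p1:2, p2:3, p3:3, p4:1)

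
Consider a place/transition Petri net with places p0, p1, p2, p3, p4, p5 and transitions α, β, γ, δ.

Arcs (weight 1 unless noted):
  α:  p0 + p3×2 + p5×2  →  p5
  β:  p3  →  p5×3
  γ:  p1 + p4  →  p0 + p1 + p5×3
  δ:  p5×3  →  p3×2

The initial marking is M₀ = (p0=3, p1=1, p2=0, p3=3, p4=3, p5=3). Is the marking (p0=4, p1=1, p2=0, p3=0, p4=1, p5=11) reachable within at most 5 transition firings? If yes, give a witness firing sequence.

step 1: fire α:  (p0=3, p1=1, p2=0, p3=3, p4=3, p5=3) → (p0=2, p1=1, p2=0, p3=1, p4=3, p5=2)
step 2: fire β:  (p0=2, p1=1, p2=0, p3=1, p4=3, p5=2) → (p0=2, p1=1, p2=0, p3=0, p4=3, p5=5)
step 3: fire γ:  (p0=2, p1=1, p2=0, p3=0, p4=3, p5=5) → (p0=3, p1=1, p2=0, p3=0, p4=2, p5=8)
step 4: fire γ:  (p0=3, p1=1, p2=0, p3=0, p4=2, p5=8) → (p0=4, p1=1, p2=0, p3=0, p4=1, p5=11)

YES — reachable via ⟨α, β, γ, γ⟩ (4 firings)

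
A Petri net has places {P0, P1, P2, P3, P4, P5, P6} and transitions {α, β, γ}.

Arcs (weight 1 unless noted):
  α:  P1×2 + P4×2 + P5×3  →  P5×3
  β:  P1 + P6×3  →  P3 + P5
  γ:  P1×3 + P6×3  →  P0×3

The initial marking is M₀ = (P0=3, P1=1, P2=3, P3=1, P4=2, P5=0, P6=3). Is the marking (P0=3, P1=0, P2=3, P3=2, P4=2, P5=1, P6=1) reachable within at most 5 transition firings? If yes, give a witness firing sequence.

NO — not reachable within 5 firings

depth 0: 1 marking
depth 1: 2 markings reached so far
depth 2: 2 markings reached so far
(frontier empty at depth 2; search complete)
target is not among the 2 markings reachable within 5 steps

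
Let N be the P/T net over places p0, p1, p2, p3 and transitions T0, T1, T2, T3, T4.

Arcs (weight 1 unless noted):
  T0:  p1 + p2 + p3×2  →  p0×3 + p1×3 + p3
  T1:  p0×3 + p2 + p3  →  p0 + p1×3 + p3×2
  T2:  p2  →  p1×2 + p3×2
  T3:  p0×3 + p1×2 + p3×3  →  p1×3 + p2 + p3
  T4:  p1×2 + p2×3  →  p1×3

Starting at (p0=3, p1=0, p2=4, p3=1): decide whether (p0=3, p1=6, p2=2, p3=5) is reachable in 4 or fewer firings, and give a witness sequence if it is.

NO — not reachable within 4 firings

depth 0: 1 marking
depth 1: 3 markings reached so far
depth 2: 10 markings reached so far
depth 3: 18 markings reached so far
depth 4: 30 markings reached so far
target is not among the 30 markings reachable within 4 steps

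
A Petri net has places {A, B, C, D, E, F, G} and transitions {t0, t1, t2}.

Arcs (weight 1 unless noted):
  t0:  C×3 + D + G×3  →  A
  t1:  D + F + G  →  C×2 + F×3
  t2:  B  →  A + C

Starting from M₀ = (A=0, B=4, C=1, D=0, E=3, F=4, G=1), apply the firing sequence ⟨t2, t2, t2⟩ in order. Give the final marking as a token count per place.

step 1: fire t2:  (A=0, B=4, C=1, D=0, E=3, F=4, G=1) → (A=1, B=3, C=2, D=0, E=3, F=4, G=1)
step 2: fire t2:  (A=1, B=3, C=2, D=0, E=3, F=4, G=1) → (A=2, B=2, C=3, D=0, E=3, F=4, G=1)
step 3: fire t2:  (A=2, B=2, C=3, D=0, E=3, F=4, G=1) → (A=3, B=1, C=4, D=0, E=3, F=4, G=1)

(A=3, B=1, C=4, D=0, E=3, F=4, G=1)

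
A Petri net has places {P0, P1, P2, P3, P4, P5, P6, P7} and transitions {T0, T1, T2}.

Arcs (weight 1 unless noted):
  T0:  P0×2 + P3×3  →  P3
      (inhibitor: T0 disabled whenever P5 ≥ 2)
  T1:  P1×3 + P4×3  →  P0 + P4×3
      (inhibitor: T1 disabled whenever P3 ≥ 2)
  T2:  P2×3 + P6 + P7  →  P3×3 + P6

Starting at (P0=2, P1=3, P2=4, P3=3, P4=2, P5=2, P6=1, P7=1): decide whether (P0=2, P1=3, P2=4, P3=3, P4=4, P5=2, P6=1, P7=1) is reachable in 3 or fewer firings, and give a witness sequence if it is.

NO — not reachable within 3 firings

depth 0: 1 marking
depth 1: 2 markings reached so far
depth 2: 2 markings reached so far
(frontier empty at depth 2; search complete)
target is not among the 2 markings reachable within 3 steps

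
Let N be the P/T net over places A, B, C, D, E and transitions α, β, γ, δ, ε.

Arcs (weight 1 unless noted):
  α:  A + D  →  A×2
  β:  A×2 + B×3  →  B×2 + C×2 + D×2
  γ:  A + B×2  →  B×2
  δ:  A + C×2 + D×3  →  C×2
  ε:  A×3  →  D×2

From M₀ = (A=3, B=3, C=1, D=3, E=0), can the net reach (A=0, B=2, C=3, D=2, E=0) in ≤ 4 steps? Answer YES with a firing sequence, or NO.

step 1: fire β:  (A=3, B=3, C=1, D=3, E=0) → (A=1, B=2, C=3, D=5, E=0)
step 2: fire δ:  (A=1, B=2, C=3, D=5, E=0) → (A=0, B=2, C=3, D=2, E=0)

YES — reachable via ⟨β, δ⟩ (2 firings)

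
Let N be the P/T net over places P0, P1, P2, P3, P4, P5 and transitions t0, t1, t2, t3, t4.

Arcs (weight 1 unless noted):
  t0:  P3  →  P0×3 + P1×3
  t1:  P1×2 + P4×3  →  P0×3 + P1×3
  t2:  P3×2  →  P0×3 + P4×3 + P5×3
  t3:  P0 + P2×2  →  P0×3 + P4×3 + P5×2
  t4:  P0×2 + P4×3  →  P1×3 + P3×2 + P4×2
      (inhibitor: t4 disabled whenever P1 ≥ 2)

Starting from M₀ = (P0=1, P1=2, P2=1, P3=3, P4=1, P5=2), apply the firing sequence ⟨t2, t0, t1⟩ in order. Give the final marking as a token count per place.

step 1: fire t2:  (P0=1, P1=2, P2=1, P3=3, P4=1, P5=2) → (P0=4, P1=2, P2=1, P3=1, P4=4, P5=5)
step 2: fire t0:  (P0=4, P1=2, P2=1, P3=1, P4=4, P5=5) → (P0=7, P1=5, P2=1, P3=0, P4=4, P5=5)
step 3: fire t1:  (P0=7, P1=5, P2=1, P3=0, P4=4, P5=5) → (P0=10, P1=6, P2=1, P3=0, P4=1, P5=5)

(P0=10, P1=6, P2=1, P3=0, P4=1, P5=5)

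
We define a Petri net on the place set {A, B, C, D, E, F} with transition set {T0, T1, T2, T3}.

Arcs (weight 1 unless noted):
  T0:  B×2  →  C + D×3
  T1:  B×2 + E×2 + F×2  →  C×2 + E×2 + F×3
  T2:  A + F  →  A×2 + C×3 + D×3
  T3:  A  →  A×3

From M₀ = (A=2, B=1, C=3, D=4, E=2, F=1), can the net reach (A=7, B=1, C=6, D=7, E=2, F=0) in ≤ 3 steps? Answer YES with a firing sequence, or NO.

YES — reachable via ⟨T2, T3, T3⟩ (3 firings)

step 1: fire T2:  (A=2, B=1, C=3, D=4, E=2, F=1) → (A=3, B=1, C=6, D=7, E=2, F=0)
step 2: fire T3:  (A=3, B=1, C=6, D=7, E=2, F=0) → (A=5, B=1, C=6, D=7, E=2, F=0)
step 3: fire T3:  (A=5, B=1, C=6, D=7, E=2, F=0) → (A=7, B=1, C=6, D=7, E=2, F=0)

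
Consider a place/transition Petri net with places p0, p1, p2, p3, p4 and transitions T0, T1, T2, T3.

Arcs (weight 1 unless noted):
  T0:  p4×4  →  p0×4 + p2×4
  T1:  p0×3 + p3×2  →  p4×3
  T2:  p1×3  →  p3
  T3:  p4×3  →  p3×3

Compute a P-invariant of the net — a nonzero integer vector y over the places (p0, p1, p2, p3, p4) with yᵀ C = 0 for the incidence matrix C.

y = (p0:1, p1:1, p2:2, p3:3, p4:3)

Incidence matrix C (rows=places, cols=transitions):
       T0   T1   T2   T3
   p0   4   -3    0    0
   p1   0    0   -3    0
   p2   4    0    0    0
   p3   0   -2    1    3
   p4  -4    3    0   -3

Candidate y = [1, 1, 2, 3, 3]; check y·C column-wise:
  col T0: 1·4 + 1·0 + 2·4 + 3·0 + 3·-4 = 0
  col T1: 1·-3 + 1·0 + 2·0 + 3·-2 + 3·3 = 0
  col T2: 1·0 + 1·-3 + 2·0 + 3·1 + 3·0 = 0
  col T3: 1·0 + 1·0 + 2·0 + 3·3 + 3·-3 = 0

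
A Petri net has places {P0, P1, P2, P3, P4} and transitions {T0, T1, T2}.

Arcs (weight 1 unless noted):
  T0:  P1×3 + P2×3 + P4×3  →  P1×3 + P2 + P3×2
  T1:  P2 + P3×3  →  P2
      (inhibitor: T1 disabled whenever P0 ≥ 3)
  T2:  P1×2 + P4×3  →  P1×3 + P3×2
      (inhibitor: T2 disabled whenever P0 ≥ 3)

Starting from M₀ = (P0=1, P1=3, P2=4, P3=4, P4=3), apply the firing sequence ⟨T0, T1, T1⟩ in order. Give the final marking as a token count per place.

step 1: fire T0:  (P0=1, P1=3, P2=4, P3=4, P4=3) → (P0=1, P1=3, P2=2, P3=6, P4=0)
step 2: fire T1:  (P0=1, P1=3, P2=2, P3=6, P4=0) → (P0=1, P1=3, P2=2, P3=3, P4=0)
step 3: fire T1:  (P0=1, P1=3, P2=2, P3=3, P4=0) → (P0=1, P1=3, P2=2, P3=0, P4=0)

(P0=1, P1=3, P2=2, P3=0, P4=0)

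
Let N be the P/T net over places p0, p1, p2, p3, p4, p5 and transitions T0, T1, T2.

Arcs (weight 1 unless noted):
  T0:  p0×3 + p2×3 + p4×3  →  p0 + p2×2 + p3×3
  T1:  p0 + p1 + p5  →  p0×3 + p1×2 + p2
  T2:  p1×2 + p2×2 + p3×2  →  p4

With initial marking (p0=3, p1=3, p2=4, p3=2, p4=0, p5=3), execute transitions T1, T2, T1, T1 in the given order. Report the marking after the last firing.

(p0=9, p1=4, p2=5, p3=0, p4=1, p5=0)

step 1: fire T1:  (p0=3, p1=3, p2=4, p3=2, p4=0, p5=3) → (p0=5, p1=4, p2=5, p3=2, p4=0, p5=2)
step 2: fire T2:  (p0=5, p1=4, p2=5, p3=2, p4=0, p5=2) → (p0=5, p1=2, p2=3, p3=0, p4=1, p5=2)
step 3: fire T1:  (p0=5, p1=2, p2=3, p3=0, p4=1, p5=2) → (p0=7, p1=3, p2=4, p3=0, p4=1, p5=1)
step 4: fire T1:  (p0=7, p1=3, p2=4, p3=0, p4=1, p5=1) → (p0=9, p1=4, p2=5, p3=0, p4=1, p5=0)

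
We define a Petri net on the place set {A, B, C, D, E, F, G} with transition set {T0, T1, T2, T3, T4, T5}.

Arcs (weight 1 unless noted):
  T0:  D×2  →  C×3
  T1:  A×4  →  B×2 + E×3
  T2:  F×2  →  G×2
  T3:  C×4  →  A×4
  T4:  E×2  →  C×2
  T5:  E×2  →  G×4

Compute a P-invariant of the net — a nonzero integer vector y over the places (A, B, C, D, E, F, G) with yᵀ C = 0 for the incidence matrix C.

y = (A:2, B:1, C:2, D:3, E:2, F:1, G:1)

Incidence matrix C (rows=places, cols=transitions):
       T0   T1   T2   T3   T4   T5
    A   0   -4    0    4    0    0
    B   0    2    0    0    0    0
    C   3    0    0   -4    2    0
    D  -2    0    0    0    0    0
    E   0    3    0    0   -2   -2
    F   0    0   -2    0    0    0
    G   0    0    2    0    0    4

Candidate y = [2, 1, 2, 3, 2, 1, 1]; check y·C column-wise:
  col T0: 2·0 + 1·0 + 2·3 + 3·-2 + 2·0 + 1·0 + 1·0 = 0
  col T1: 2·-4 + 1·2 + 2·0 + 3·0 + 2·3 + 1·0 + 1·0 = 0
  col T2: 2·0 + 1·0 + 2·0 + 3·0 + 2·0 + 1·-2 + 1·2 = 0
  col T3: 2·4 + 1·0 + 2·-4 + 3·0 + 2·0 + 1·0 + 1·0 = 0
  col T4: 2·0 + 1·0 + 2·2 + 3·0 + 2·-2 + 1·0 + 1·0 = 0
  col T5: 2·0 + 1·0 + 2·0 + 3·0 + 2·-2 + 1·0 + 1·4 = 0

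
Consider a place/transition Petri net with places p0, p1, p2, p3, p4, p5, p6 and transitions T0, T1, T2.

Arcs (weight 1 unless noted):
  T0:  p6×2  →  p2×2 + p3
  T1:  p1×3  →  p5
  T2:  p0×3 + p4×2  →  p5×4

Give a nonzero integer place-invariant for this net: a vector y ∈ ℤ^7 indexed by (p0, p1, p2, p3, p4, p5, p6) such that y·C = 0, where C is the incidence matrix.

Incidence matrix C (rows=places, cols=transitions):
       T0   T1   T2
   p0   0    0   -3
   p1   0   -3    0
   p2   2    0    0
   p3   1    0    0
   p4   0    0   -2
   p5   0    1    4
   p6  -2    0    0

Candidate y = [0, 0, 1, -2, 0, 0, 0]; check y·C column-wise:
  col T0: 1·2 + -2·1 + 0·-2 = 0
  col T1: 0·-3 + 1·0 + -2·0 + 0·1 = 0
  col T2: 0·-3 + 1·0 + -2·0 + 0·-2 + 0·4 = 0

y = (p0:0, p1:0, p2:1, p3:-2, p4:0, p5:0, p6:0)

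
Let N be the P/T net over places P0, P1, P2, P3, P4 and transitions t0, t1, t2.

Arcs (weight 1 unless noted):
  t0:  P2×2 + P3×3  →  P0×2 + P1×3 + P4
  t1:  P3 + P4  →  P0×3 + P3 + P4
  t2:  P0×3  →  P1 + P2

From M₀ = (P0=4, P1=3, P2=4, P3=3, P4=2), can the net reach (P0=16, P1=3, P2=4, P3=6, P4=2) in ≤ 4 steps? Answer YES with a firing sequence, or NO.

depth 0: 1 marking
depth 1: 4 markings reached so far
depth 2: 8 markings reached so far
depth 3: 14 markings reached so far
depth 4: 20 markings reached so far
target is not among the 20 markings reachable within 4 steps

NO — not reachable within 4 firings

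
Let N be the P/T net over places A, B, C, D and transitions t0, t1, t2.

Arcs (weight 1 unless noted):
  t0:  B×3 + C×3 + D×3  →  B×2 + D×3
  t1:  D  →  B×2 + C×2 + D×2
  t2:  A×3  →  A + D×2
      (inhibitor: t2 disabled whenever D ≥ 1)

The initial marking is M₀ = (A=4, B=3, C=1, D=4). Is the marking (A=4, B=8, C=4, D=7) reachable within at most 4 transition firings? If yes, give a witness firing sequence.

step 1: fire t1:  (A=4, B=3, C=1, D=4) → (A=4, B=5, C=3, D=5)
step 2: fire t0:  (A=4, B=5, C=3, D=5) → (A=4, B=4, C=0, D=5)
step 3: fire t1:  (A=4, B=4, C=0, D=5) → (A=4, B=6, C=2, D=6)
step 4: fire t1:  (A=4, B=6, C=2, D=6) → (A=4, B=8, C=4, D=7)

YES — reachable via ⟨t1, t0, t1, t1⟩ (4 firings)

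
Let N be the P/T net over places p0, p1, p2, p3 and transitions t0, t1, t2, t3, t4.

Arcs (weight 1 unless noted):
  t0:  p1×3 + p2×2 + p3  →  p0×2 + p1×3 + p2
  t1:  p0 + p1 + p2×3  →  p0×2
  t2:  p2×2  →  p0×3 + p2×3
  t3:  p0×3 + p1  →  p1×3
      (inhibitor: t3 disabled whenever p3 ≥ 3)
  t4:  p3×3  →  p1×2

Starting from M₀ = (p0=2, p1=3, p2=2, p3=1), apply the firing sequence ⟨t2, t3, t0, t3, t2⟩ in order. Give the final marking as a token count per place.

(p0=4, p1=7, p2=3, p3=0)

step 1: fire t2:  (p0=2, p1=3, p2=2, p3=1) → (p0=5, p1=3, p2=3, p3=1)
step 2: fire t3:  (p0=5, p1=3, p2=3, p3=1) → (p0=2, p1=5, p2=3, p3=1)
step 3: fire t0:  (p0=2, p1=5, p2=3, p3=1) → (p0=4, p1=5, p2=2, p3=0)
step 4: fire t3:  (p0=4, p1=5, p2=2, p3=0) → (p0=1, p1=7, p2=2, p3=0)
step 5: fire t2:  (p0=1, p1=7, p2=2, p3=0) → (p0=4, p1=7, p2=3, p3=0)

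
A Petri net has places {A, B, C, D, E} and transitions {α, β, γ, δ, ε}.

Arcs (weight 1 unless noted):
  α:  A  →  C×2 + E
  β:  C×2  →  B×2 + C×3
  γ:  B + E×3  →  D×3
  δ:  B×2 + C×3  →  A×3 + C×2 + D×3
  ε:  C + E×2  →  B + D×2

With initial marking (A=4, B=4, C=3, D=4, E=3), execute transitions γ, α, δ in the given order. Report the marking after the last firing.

(A=6, B=1, C=4, D=10, E=1)

step 1: fire γ:  (A=4, B=4, C=3, D=4, E=3) → (A=4, B=3, C=3, D=7, E=0)
step 2: fire α:  (A=4, B=3, C=3, D=7, E=0) → (A=3, B=3, C=5, D=7, E=1)
step 3: fire δ:  (A=3, B=3, C=5, D=7, E=1) → (A=6, B=1, C=4, D=10, E=1)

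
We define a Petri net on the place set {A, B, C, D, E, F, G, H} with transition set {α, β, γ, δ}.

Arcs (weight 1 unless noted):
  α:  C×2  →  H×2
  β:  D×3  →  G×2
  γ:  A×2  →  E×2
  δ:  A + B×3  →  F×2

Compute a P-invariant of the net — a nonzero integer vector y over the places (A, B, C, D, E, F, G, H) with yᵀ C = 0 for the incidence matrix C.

Incidence matrix C (rows=places, cols=transitions):
        α    β    γ    δ
    A   0    0   -2   -1
    B   0    0    0   -3
    C  -2    0    0    0
    D   0   -3    0    0
    E   0    0    2    0
    F   0    0    0    2
    G   0    2    0    0
    H   2    0    0    0

Candidate y = [3, -1, 0, 0, 3, 0, 0, 0]; check y·C column-wise:
  col α: 3·0 + -1·0 + 0·-2 + 3·0 + 0·2 = 0
  col β: 3·0 + -1·0 + 0·-3 + 3·0 + 0·2 = 0
  col γ: 3·-2 + -1·0 + 3·2 = 0
  col δ: 3·-1 + -1·-3 + 3·0 + 0·2 = 0

y = (A:3, B:-1, C:0, D:0, E:3, F:0, G:0, H:0)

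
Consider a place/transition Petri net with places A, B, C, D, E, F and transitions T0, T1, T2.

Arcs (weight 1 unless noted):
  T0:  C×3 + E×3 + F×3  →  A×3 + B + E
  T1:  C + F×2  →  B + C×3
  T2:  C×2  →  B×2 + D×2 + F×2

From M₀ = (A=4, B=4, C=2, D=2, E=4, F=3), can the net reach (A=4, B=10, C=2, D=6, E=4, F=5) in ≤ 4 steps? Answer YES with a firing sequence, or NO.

depth 0: 1 marking
depth 1: 3 markings reached so far
depth 2: 4 markings reached so far
depth 3: 6 markings reached so far
depth 4: 7 markings reached so far
target is not among the 7 markings reachable within 4 steps

NO — not reachable within 4 firings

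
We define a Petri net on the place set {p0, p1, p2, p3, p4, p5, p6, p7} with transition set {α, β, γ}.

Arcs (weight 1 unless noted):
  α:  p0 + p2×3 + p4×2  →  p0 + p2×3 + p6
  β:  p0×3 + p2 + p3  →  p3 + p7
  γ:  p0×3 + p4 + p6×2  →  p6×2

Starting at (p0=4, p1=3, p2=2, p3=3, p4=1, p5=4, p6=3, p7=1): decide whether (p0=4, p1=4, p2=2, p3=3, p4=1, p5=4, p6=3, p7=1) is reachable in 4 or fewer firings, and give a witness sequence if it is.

NO — not reachable within 4 firings

depth 0: 1 marking
depth 1: 3 markings reached so far
depth 2: 3 markings reached so far
(frontier empty at depth 2; search complete)
target is not among the 3 markings reachable within 4 steps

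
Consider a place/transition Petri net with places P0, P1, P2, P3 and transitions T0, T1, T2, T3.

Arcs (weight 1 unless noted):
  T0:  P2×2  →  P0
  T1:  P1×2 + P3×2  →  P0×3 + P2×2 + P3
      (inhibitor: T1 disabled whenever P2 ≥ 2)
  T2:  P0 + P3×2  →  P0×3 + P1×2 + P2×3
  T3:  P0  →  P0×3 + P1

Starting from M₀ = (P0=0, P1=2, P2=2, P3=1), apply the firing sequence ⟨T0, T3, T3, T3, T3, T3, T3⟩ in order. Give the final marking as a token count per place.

step 1: fire T0:  (P0=0, P1=2, P2=2, P3=1) → (P0=1, P1=2, P2=0, P3=1)
step 2: fire T3:  (P0=1, P1=2, P2=0, P3=1) → (P0=3, P1=3, P2=0, P3=1)
step 3: fire T3:  (P0=3, P1=3, P2=0, P3=1) → (P0=5, P1=4, P2=0, P3=1)
step 4: fire T3:  (P0=5, P1=4, P2=0, P3=1) → (P0=7, P1=5, P2=0, P3=1)
step 5: fire T3:  (P0=7, P1=5, P2=0, P3=1) → (P0=9, P1=6, P2=0, P3=1)
step 6: fire T3:  (P0=9, P1=6, P2=0, P3=1) → (P0=11, P1=7, P2=0, P3=1)
step 7: fire T3:  (P0=11, P1=7, P2=0, P3=1) → (P0=13, P1=8, P2=0, P3=1)

(P0=13, P1=8, P2=0, P3=1)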